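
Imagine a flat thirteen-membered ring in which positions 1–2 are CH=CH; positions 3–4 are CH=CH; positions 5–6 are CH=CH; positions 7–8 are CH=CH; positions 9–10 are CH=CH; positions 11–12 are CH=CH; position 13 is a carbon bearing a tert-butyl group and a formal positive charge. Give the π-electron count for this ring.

The p orbitals form a continuous loop: each doubly-bonded ring atom is sp² with one p-orbital electron; the carbocation has an empty p orbital. The ring is fully conjugated.
Counting π electrons: 6 × 2 = 12 from the double-bond units + 0 from the C(tert-butyl)(+) atom = 12.

12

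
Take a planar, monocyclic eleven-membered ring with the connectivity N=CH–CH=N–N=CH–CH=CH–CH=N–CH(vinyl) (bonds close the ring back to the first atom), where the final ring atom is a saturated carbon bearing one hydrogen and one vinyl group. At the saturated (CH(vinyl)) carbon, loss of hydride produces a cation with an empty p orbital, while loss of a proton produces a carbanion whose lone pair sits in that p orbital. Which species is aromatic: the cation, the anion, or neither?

In both ions every ring atom is sp² and contributes a p orbital, so both rings are fully conjugated.
Cation: 5 × 2 + 0 = 10 π electrons → 4(2)+2, aromatic.
Anion: 5 × 2 + 2 = 12 π electrons → 4(3), antiaromatic.

The cation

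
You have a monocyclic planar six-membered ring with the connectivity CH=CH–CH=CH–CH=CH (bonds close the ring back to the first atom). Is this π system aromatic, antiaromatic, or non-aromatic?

Every ring atom contributes a p orbital perpendicular to the ring (the double-bond atoms are sp², each contributing one p electron), so the π system is cyclic and fully conjugated.
Tallying contributions gives 3 × 2 = 6 from the 3 double-bond units.
Since 6 = 4·1 + 2, the ring meets the 4n+2 criterion.
This is benzene.

Aromatic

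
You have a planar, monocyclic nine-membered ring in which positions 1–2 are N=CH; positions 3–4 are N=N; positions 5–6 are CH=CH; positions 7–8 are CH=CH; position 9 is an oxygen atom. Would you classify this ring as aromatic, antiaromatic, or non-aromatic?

Aromatic

All ring atoms are sp² and supply a p orbital to the ring (the double-bond atoms are sp², each contributing one p electron; the doubly-bonded nitrogens are pyridine-type — their lone pairs lie in the ring plane, leaving one electron in the p orbital; the oxygen donates one lone pair from its p orbital); the conjugation is uninterrupted.
Tallying contributions gives 4 × 2 = 8 from the double-bond units + 2 from the O atom = 10.
Since 10 = 4·2 + 2, the ring meets the 4n+2 criterion.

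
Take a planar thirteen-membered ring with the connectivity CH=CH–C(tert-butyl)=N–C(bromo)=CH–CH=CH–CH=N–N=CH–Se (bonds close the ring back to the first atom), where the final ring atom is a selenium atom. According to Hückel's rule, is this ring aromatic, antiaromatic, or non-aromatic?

Aromatic

Check conjugation: every atom in a ring double bond is sp² and brings one electron to the p orbital; the doubly-bonded nitrogens are pyridine-type — their lone pairs lie in the ring plane, leaving one electron in the p orbital; the selenium donates one lone pair from its p orbital — every position has a p orbital, so the cyclic π system is continuous.
Adding the contributions, 6 × 2 = 12 from the double-bond units + 2 from the Se atom = 14.
With 14 π electrons (n = 3), the Hückel 4n+2 condition holds.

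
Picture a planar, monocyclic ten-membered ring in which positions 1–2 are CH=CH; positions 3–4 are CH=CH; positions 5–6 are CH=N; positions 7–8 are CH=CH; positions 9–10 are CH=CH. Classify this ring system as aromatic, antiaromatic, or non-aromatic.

All ring atoms are sp² and supply a p orbital to the ring (the double-bond atoms are sp², each contributing one p electron; each =N– nitrogen is pyridine-type (lone pair in the sp² plane, one electron in the p orbital)); the conjugation is uninterrupted.
Counting π electrons: 5 × 2 = 10 from the 5 double-bond units.
That gives a 4n+2 count (10, n = 2).

Aromatic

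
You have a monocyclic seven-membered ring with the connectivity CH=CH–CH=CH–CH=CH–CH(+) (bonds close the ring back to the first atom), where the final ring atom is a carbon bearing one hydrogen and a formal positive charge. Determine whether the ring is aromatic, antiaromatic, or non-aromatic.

Aromatic

The p orbitals form a continuous loop: every atom in a ring double bond is sp² and brings one electron to the p orbital; the carbocation has an empty p orbital. The ring is fully conjugated.
Tallying contributions gives 3 × 2 = 6 from the double-bond units + 0 from the CH(+) atom = 6.
With 6 π electrons (n = 1), the Hückel 4n+2 condition holds.
(The species described is the tropylium cation.)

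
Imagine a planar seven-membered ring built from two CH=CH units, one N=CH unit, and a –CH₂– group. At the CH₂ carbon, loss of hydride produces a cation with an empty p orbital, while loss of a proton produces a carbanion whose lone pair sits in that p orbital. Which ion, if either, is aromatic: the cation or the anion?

The cation

In either ion the ring is fully conjugated: every atom, including the new sp² carbon, supplies a p orbital.
Cation: 3 × 2 + 0 = 6 π electrons → 4(1)+2, aromatic.
Anion: 3 × 2 + 2 = 8 π electrons → 4(2), antiaromatic.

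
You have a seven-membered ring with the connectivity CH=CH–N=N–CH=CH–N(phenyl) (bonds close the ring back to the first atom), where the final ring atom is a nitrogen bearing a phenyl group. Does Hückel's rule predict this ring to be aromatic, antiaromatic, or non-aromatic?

Check conjugation: every atom in a ring double bond is sp² and brings one electron to the p orbital; the doubly-bonded nitrogens are pyridine-type — their lone pairs lie in the ring plane, leaving one electron in the p orbital; the pyrrole-type nitrogen donates its lone pair from the p orbital — every position has a p orbital, so the cyclic π system is continuous.
Tallying contributions gives 3 × 2 = 6 from the double-bond units + 2 from the N(phenyl) atom = 8.
With 8 = 4·2 π electrons, Hückel's rule classifies the planar ring as antiaromatic.

Antiaromatic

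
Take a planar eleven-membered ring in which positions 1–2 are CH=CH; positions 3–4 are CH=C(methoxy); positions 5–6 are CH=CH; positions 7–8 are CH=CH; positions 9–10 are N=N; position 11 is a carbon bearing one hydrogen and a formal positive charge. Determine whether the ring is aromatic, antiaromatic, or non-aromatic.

The p orbitals form a continuous loop: each doubly-bonded ring atom is sp² with one p-orbital electron; the doubly-bonded nitrogens are pyridine-type — their lone pairs lie in the ring plane, leaving one electron in the p orbital; the carbocation has an empty p orbital. The ring is fully conjugated.
Counting π electrons: 5 × 2 = 10 from the double-bond units + 0 from the CH(+) atom = 10.
With 10 π electrons (n = 2), the Hückel 4n+2 condition holds.

Aromatic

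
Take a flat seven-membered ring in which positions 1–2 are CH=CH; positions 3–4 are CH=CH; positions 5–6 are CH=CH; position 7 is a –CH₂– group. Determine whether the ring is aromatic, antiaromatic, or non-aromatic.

Non-aromatic

Because the tetrahedral CH₂ carbon is sp³ and has no p orbital in the ring π system at the CH2 position, the π system cannot extend all the way around the ring.
Without a continuous loop of overlapping p orbitals the Hückel electron count never comes into play.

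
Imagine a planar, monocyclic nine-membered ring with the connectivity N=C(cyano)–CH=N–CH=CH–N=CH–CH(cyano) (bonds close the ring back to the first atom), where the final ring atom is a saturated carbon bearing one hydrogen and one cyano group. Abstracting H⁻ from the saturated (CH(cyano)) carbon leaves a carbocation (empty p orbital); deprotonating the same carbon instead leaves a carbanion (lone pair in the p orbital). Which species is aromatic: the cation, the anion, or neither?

The anion

In either ion the ring is fully conjugated: every atom, including the new sp² carbon, supplies a p orbital.
Cation: 4 × 2 + 0 = 8 π electrons → 4(2), antiaromatic.
Anion: 4 × 2 + 2 = 10 π electrons → 4(2)+2, aromatic.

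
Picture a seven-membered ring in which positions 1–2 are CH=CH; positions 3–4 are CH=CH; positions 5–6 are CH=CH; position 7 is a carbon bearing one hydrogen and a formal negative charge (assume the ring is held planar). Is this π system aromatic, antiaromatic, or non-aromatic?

Every ring atom contributes a p orbital perpendicular to the ring (every atom in a ring double bond is sp² and brings one electron to the p orbital; the carbanion's lone pair occupies the p orbital), so the π system is cyclic and fully conjugated.
Tallying contributions gives 3 × 2 = 6 from the double-bond units + 2 from the CH(-) atom = 8.
8 is a 4n count (n = 2), so the planar conjugated ring is antiaromatic.
(This ring is the cycloheptatrienyl anion.)

Antiaromatic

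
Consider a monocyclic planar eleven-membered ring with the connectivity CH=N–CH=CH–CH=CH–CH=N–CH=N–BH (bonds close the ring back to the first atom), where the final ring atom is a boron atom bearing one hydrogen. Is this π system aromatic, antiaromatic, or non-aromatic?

The p orbitals form a continuous loop: every atom in a ring double bond is sp² and brings one electron to the p orbital; each sp² =N– keeps its lone pair in-plane and puts one electron into the π system; the boron has an empty p orbital. The ring is fully conjugated.
Adding the contributions, 5 × 2 = 10 from the double-bond units + 0 from the BH atom = 10.
Since 10 = 4·2 + 2, the ring meets the 4n+2 criterion.

Aromatic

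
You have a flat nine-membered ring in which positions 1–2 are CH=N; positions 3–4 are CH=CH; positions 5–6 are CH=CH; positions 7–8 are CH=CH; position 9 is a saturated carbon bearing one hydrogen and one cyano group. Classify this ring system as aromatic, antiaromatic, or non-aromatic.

Non-aromatic

The CH(cyano) carbon is saturated: that saturated carbon is sp³ and has no p orbital in the ring π system. Conjugation is not continuous around the ring.
A ring that is not fully conjugated cannot be aromatic or antiaromatic regardless of its π-electron count.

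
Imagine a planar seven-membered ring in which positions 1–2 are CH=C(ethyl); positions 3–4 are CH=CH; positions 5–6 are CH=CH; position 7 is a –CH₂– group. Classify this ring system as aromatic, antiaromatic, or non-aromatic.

Non-aromatic

The CH2 carbon is saturated: the tetrahedral CH₂ carbon is sp³ and has no p orbital in the ring π system. Conjugation is not continuous around the ring.
Without a continuous loop of overlapping p orbitals the Hückel electron count never comes into play.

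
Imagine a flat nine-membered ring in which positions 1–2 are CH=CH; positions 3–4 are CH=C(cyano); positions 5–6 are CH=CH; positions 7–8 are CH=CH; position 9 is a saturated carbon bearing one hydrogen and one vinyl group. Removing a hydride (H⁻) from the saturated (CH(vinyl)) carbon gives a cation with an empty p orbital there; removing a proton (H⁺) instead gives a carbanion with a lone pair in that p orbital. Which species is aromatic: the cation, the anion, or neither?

The anion

Both ions have a continuous loop of p orbitals — each ring atom is sp².
Cation: 4 × 2 + 0 = 8 π electrons → 4(2), antiaromatic.
Anion: 4 × 2 + 2 = 10 π electrons → 4(2)+2, aromatic.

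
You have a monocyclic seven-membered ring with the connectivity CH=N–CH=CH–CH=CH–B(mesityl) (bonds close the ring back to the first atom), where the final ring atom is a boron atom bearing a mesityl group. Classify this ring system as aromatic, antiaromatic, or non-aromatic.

Aromatic

Every ring atom contributes a p orbital perpendicular to the ring (every atom in a ring double bond is sp² and brings one electron to the p orbital; each sp² =N– keeps its lone pair in-plane and puts one electron into the π system; the boron has an empty p orbital), so the π system is cyclic and fully conjugated.
Tallying contributions gives 3 × 2 = 6 from the double-bond units + 0 from the B(mesityl) atom = 6.
6 = 4(1) + 2, which satisfies Hückel's 4n+2 rule.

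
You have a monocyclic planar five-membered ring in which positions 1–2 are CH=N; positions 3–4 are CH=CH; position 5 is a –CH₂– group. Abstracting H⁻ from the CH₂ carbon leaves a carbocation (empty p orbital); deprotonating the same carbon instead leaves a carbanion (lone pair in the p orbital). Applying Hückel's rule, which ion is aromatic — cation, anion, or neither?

The anion

Once that carbon is sp², every ring atom has a p orbital and both ions are fully conjugated.
Cation: 2 × 2 + 0 = 4 π electrons → 4(1), antiaromatic.
Anion: 2 × 2 + 2 = 6 π electrons → 4(1)+2, aromatic.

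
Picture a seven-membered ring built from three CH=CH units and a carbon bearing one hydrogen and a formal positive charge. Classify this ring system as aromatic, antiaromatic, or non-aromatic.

Aromatic

The p orbitals form a continuous loop: each doubly-bonded ring atom is sp² with one p-orbital electron; the carbocation has an empty p orbital. The ring is fully conjugated.
Counting π electrons: 3 × 2 = 6 from the double-bond units + 0 from the CH(+) atom = 6.
With 6 π electrons (n = 1), the Hückel 4n+2 condition holds.
This is the tropylium cation.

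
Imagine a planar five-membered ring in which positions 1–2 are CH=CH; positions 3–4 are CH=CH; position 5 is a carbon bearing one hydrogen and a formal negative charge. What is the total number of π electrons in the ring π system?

6

Every ring atom contributes a p orbital perpendicular to the ring (each doubly-bonded ring atom is sp² with one p-orbital electron; the carbanion's lone pair occupies the p orbital), so the π system is cyclic and fully conjugated.
Adding the contributions, 2 × 2 = 4 from the double-bond units + 2 from the CH(-) atom = 6.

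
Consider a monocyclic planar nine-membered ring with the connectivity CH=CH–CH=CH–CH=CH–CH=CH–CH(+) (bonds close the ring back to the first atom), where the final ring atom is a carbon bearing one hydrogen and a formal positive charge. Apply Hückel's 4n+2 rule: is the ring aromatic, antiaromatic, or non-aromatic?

Antiaromatic

All ring atoms are sp² and supply a p orbital to the ring (every atom in a ring double bond is sp² and brings one electron to the p orbital; the carbocation has an empty p orbital); the conjugation is uninterrupted.
π-electron count: 4 × 2 = 8 from the double-bond units + 0 from the CH(+) atom = 8.
8 is a 4n count (n = 2), so the planar conjugated ring is antiaromatic.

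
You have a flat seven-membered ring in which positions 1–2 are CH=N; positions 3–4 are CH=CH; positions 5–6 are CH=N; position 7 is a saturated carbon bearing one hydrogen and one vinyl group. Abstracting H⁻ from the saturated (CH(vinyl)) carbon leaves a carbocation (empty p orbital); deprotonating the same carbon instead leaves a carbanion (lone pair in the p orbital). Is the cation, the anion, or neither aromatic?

In either ion the ring is fully conjugated: every atom, including the new sp² carbon, supplies a p orbital.
Cation: 3 × 2 + 0 = 6 π electrons → 4(1)+2, aromatic.
Anion: 3 × 2 + 2 = 8 π electrons → 4(2), antiaromatic.

The cation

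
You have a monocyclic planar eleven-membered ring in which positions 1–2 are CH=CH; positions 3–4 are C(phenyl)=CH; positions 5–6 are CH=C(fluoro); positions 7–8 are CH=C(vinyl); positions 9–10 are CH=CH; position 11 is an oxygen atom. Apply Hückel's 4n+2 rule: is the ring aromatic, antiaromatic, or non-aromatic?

All ring atoms are sp² and supply a p orbital to the ring (the double-bond atoms are sp², each contributing one p electron; the oxygen donates one lone pair from its p orbital); the conjugation is uninterrupted.
Counting π electrons: 5 × 2 = 10 from the double-bond units + 2 from the O atom = 12.
A 4n π count (12, n = 3) in a planar conjugated ring means antiaromatic.

Antiaromatic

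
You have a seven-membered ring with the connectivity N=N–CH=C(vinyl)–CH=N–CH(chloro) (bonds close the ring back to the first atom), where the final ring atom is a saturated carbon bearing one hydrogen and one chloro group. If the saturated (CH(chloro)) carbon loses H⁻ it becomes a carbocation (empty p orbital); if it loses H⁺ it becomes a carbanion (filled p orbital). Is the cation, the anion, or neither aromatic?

The cation

Once that carbon is sp², every ring atom has a p orbital and both ions are fully conjugated.
Cation: 3 × 2 + 0 = 6 π electrons → 4(1)+2, aromatic.
Anion: 3 × 2 + 2 = 8 π electrons → 4(2), antiaromatic.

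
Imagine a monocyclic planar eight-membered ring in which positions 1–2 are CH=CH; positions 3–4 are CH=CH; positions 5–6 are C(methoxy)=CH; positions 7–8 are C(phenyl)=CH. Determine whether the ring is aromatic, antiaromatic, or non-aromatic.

Antiaromatic

Check conjugation: the double-bond atoms are sp², each contributing one p electron — every position has a p orbital, so the cyclic π system is continuous.
π-electron count: 4 × 2 = 8 from the 4 double-bond units.
8 is a 4n count (n = 2), so the planar conjugated ring is antiaromatic.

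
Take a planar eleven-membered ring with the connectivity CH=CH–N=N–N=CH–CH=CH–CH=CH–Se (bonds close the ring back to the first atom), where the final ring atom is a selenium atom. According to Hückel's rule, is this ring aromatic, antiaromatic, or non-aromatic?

Antiaromatic

All ring atoms are sp² and supply a p orbital to the ring (every atom in a ring double bond is sp² and brings one electron to the p orbital; each =N– nitrogen is pyridine-type (lone pair in the sp² plane, one electron in the p orbital); the selenium donates one lone pair from its p orbital); the conjugation is uninterrupted.
Counting π electrons: 5 × 2 = 10 from the double-bond units + 2 from the Se atom = 12.
A 4n π count (12, n = 3) in a planar conjugated ring means antiaromatic.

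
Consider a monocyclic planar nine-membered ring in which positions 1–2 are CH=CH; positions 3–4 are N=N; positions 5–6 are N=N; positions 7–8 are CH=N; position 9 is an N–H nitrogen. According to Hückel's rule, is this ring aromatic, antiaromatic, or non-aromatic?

Every ring atom contributes a p orbital perpendicular to the ring (every atom in a ring double bond is sp² and brings one electron to the p orbital; each sp² =N– keeps its lone pair in-plane and puts one electron into the π system; the pyrrole-type nitrogen donates its lone pair from the p orbital), so the π system is cyclic and fully conjugated.
π-electron count: 4 × 2 = 8 from the double-bond units + 2 from the NH atom = 10.
Since 10 = 4·2 + 2, the ring meets the 4n+2 criterion.

Aromatic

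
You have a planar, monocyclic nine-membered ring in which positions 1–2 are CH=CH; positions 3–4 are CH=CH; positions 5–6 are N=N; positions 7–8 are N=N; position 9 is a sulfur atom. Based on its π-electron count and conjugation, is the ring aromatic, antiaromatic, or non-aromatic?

The p orbitals form a continuous loop: each doubly-bonded ring atom is sp² with one p-orbital electron; the doubly-bonded nitrogens are pyridine-type — their lone pairs lie in the ring plane, leaving one electron in the p orbital; the sulfur donates one lone pair from its p orbital. The ring is fully conjugated.
π-electron count: 4 × 2 = 8 from the double-bond units + 2 from the S atom = 10.
With 10 π electrons (n = 2), the Hückel 4n+2 condition holds.

Aromatic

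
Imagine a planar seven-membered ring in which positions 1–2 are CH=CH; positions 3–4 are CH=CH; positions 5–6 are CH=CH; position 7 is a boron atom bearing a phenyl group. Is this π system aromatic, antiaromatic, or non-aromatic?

Aromatic

Every ring atom contributes a p orbital perpendicular to the ring (each doubly-bonded ring atom is sp² with one p-orbital electron; the boron has an empty p orbital), so the π system is cyclic and fully conjugated.
Tallying contributions gives 3 × 2 = 6 from the double-bond units + 0 from the B(phenyl) atom = 6.
Since 6 = 4·1 + 2, the ring meets the 4n+2 criterion.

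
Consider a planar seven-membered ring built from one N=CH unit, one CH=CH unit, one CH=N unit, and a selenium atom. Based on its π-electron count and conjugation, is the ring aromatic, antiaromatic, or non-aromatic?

The p orbitals form a continuous loop: every atom in a ring double bond is sp² and brings one electron to the p orbital; the doubly-bonded nitrogens are pyridine-type — their lone pairs lie in the ring plane, leaving one electron in the p orbital; the selenium donates one lone pair from its p orbital. The ring is fully conjugated.
Adding the contributions, 3 × 2 = 6 from the double-bond units + 2 from the Se atom = 8.
8 is a 4n count (n = 2), so the planar conjugated ring is antiaromatic.

Antiaromatic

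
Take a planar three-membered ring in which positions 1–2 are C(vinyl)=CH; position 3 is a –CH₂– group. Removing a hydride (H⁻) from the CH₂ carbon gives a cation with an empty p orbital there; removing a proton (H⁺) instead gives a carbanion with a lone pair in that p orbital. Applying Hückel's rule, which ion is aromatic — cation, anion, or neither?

The cation

Both ions have a continuous loop of p orbitals — each ring atom is sp².
Cation: 1 × 2 + 0 = 2 π electrons → 4(0)+2, aromatic.
Anion: 1 × 2 + 2 = 4 π electrons → 4(1), antiaromatic.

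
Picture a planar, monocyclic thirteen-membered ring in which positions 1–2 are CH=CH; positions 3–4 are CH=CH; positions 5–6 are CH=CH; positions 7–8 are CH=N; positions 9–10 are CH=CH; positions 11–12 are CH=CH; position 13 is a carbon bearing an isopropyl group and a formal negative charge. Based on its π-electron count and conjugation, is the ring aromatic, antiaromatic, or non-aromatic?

Aromatic

The p orbitals form a continuous loop: each doubly-bonded ring atom is sp² with one p-orbital electron; each sp² =N– keeps its lone pair in-plane and puts one electron into the π system; the carbanion's lone pair occupies the p orbital. The ring is fully conjugated.
Adding the contributions, 6 × 2 = 12 from the double-bond units + 2 from the C(isopropyl)(-) atom = 14.
Since 14 = 4·3 + 2, the ring meets the 4n+2 criterion.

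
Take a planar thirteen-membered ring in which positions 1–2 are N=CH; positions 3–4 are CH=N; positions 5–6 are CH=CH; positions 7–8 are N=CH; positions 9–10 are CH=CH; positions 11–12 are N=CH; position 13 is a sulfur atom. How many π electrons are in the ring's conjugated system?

14

The p orbitals form a continuous loop: each doubly-bonded ring atom is sp² with one p-orbital electron; the doubly-bonded nitrogens are pyridine-type — their lone pairs lie in the ring plane, leaving one electron in the p orbital; the sulfur donates one lone pair from its p orbital. The ring is fully conjugated.
Adding the contributions, 6 × 2 = 12 from the double-bond units + 2 from the S atom = 14.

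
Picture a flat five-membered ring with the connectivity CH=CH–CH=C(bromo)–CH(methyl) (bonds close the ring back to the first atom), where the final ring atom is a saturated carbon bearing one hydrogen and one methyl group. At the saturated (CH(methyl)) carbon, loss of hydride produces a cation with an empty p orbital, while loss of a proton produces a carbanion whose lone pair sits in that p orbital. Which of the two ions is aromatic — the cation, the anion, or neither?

Both ions have a continuous loop of p orbitals — each ring atom is sp².
Cation: 2 × 2 + 0 = 4 π electrons → 4(1), antiaromatic.
Anion: 2 × 2 + 2 = 6 π electrons → 4(1)+2, aromatic.

The anion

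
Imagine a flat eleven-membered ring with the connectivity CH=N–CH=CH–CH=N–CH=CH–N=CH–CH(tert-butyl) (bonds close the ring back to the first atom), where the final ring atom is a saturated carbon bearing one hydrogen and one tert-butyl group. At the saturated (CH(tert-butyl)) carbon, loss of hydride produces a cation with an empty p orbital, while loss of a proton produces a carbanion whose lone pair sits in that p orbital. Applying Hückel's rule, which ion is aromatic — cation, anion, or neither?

The cation

In either ion the ring is fully conjugated: every atom, including the new sp² carbon, supplies a p orbital.
Cation: 5 × 2 + 0 = 10 π electrons → 4(2)+2, aromatic.
Anion: 5 × 2 + 2 = 12 π electrons → 4(3), antiaromatic.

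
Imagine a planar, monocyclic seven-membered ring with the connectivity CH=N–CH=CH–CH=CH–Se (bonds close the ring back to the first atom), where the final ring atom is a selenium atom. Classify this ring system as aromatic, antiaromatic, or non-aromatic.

All ring atoms are sp² and supply a p orbital to the ring (the double-bond atoms are sp², each contributing one p electron; each sp² =N– keeps its lone pair in-plane and puts one electron into the π system; the selenium donates one lone pair from its p orbital); the conjugation is uninterrupted.
Counting π electrons: 3 × 2 = 6 from the double-bond units + 2 from the Se atom = 8.
8 is a 4n count (n = 2), so the planar conjugated ring is antiaromatic.

Antiaromatic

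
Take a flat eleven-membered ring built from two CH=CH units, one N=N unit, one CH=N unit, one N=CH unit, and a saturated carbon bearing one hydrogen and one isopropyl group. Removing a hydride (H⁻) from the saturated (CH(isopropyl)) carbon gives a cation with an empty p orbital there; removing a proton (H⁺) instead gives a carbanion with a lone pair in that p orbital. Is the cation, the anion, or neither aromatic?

The cation

In either ion the ring is fully conjugated: every atom, including the new sp² carbon, supplies a p orbital.
Cation: 5 × 2 + 0 = 10 π electrons → 4(2)+2, aromatic.
Anion: 5 × 2 + 2 = 12 π electrons → 4(3), antiaromatic.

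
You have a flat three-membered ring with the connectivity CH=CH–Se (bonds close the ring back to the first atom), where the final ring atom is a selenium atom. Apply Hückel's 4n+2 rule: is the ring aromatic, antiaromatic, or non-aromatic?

Every ring atom contributes a p orbital perpendicular to the ring (every atom in a ring double bond is sp² and brings one electron to the p orbital; the selenium donates one lone pair from its p orbital), so the π system is cyclic and fully conjugated.
Tallying contributions gives 1 × 2 = 2 from the double-bond unit + 2 from the Se atom = 4.
With 4 = 4·1 π electrons, Hückel's rule classifies the planar ring as antiaromatic.

Antiaromatic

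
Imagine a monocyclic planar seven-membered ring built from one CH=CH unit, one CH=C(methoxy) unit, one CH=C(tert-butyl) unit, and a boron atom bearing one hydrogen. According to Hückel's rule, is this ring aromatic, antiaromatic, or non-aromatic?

Aromatic

The p orbitals form a continuous loop: the double-bond atoms are sp², each contributing one p electron; the boron has an empty p orbital. The ring is fully conjugated.
Tallying contributions gives 3 × 2 = 6 from the double-bond units + 0 from the BH atom = 6.
With 6 π electrons (n = 1), the Hückel 4n+2 condition holds.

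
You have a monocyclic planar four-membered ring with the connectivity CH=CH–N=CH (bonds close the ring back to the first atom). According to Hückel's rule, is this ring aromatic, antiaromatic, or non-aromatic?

Antiaromatic

Every ring atom contributes a p orbital perpendicular to the ring (every atom in a ring double bond is sp² and brings one electron to the p orbital; each sp² =N– keeps its lone pair in-plane and puts one electron into the π system), so the π system is cyclic and fully conjugated.
Adding the contributions, 2 × 2 = 4 from the 2 double-bond units.
With 4 = 4·1 π electrons, Hückel's rule classifies the planar ring as antiaromatic.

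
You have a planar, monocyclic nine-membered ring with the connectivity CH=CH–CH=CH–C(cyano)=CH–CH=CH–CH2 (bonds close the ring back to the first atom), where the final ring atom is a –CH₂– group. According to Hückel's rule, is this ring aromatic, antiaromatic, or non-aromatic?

At the CH2 position, the tetrahedral CH₂ carbon is sp³ and has no p orbital in the ring π system; the ring's p-orbital overlap is broken there.
Without a continuous loop of overlapping p orbitals the Hückel electron count never comes into play.

Non-aromatic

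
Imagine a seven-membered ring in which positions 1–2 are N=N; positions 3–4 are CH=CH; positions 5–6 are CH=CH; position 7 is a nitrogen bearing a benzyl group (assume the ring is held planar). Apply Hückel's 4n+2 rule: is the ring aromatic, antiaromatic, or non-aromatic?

All ring atoms are sp² and supply a p orbital to the ring (every atom in a ring double bond is sp² and brings one electron to the p orbital; each =N– nitrogen is pyridine-type (lone pair in the sp² plane, one electron in the p orbital); the pyrrole-type nitrogen donates its lone pair from the p orbital); the conjugation is uninterrupted.
Adding the contributions, 3 × 2 = 6 from the double-bond units + 2 from the N(benzyl) atom = 8.
A 4n π count (8, n = 2) in a planar conjugated ring means antiaromatic.

Antiaromatic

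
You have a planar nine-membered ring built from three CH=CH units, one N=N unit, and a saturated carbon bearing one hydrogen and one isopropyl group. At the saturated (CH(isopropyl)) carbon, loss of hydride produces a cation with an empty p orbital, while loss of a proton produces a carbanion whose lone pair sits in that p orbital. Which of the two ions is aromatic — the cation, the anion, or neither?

Both ions have a continuous loop of p orbitals — each ring atom is sp².
Cation: 4 × 2 + 0 = 8 π electrons → 4(2), antiaromatic.
Anion: 4 × 2 + 2 = 10 π electrons → 4(2)+2, aromatic.

The anion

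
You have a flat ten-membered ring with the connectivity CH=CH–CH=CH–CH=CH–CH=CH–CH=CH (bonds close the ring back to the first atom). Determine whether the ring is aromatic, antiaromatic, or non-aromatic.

All ring atoms are sp² and supply a p orbital to the ring (the double-bond atoms are sp², each contributing one p electron); the conjugation is uninterrupted.
Tallying contributions gives 5 × 2 = 10 from the 5 double-bond units.
That gives a 4n+2 count (10, n = 2).

Aromatic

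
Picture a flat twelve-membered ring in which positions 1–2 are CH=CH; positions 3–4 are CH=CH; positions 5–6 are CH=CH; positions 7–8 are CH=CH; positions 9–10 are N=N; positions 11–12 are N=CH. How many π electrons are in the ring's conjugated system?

All ring atoms are sp² and supply a p orbital to the ring (each doubly-bonded ring atom is sp² with one p-orbital electron; each =N– nitrogen is pyridine-type (lone pair in the sp² plane, one electron in the p orbital)); the conjugation is uninterrupted.
Adding the contributions, 6 × 2 = 12 from the 6 double-bond units.

12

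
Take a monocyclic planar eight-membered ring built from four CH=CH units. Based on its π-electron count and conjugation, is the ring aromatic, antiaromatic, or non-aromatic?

Antiaromatic

Every ring atom contributes a p orbital perpendicular to the ring (the double-bond atoms are sp², each contributing one p electron), so the π system is cyclic and fully conjugated.
Tallying contributions gives 4 × 2 = 8 from the 4 double-bond units.
8 = 4(2); a planar, fully conjugated 4n system is antiaromatic.
(The species described is cyclooctatetraene.)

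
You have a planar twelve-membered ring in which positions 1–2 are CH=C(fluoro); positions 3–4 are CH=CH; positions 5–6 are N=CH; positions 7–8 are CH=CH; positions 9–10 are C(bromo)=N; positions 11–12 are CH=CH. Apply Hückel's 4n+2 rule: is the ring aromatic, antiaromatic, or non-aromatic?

All ring atoms are sp² and supply a p orbital to the ring (each doubly-bonded ring atom is sp² with one p-orbital electron; each sp² =N– keeps its lone pair in-plane and puts one electron into the π system); the conjugation is uninterrupted.
π-electron count: 6 × 2 = 12 from the 6 double-bond units.
A 4n π count (12, n = 3) in a planar conjugated ring means antiaromatic.

Antiaromatic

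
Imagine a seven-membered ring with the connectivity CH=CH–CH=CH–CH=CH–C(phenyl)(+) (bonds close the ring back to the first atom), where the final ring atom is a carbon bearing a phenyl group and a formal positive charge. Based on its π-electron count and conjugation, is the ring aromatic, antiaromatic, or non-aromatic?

Aromatic

The p orbitals form a continuous loop: the double-bond atoms are sp², each contributing one p electron; the carbocation has an empty p orbital. The ring is fully conjugated.
π-electron count: 3 × 2 = 6 from the double-bond units + 0 from the C(phenyl)(+) atom = 6.
Since 6 = 4·1 + 2, the ring meets the 4n+2 criterion.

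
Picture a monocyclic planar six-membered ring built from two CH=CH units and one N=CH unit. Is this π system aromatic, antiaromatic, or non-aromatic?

Every ring atom contributes a p orbital perpendicular to the ring (every atom in a ring double bond is sp² and brings one electron to the p orbital; the doubly-bonded nitrogens are pyridine-type — their lone pairs lie in the ring plane, leaving one electron in the p orbital), so the π system is cyclic and fully conjugated.
Tallying contributions gives 3 × 2 = 6 from the 3 double-bond units.
With 6 π electrons (n = 1), the Hückel 4n+2 condition holds.

Aromatic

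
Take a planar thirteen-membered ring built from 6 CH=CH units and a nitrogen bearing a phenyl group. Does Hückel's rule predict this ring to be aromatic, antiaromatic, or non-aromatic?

All ring atoms are sp² and supply a p orbital to the ring (each doubly-bonded ring atom is sp² with one p-orbital electron; the pyrrole-type nitrogen donates its lone pair from the p orbital); the conjugation is uninterrupted.
Counting π electrons: 6 × 2 = 12 from the double-bond units + 2 from the N(phenyl) atom = 14.
With 14 π electrons (n = 3), the Hückel 4n+2 condition holds.

Aromatic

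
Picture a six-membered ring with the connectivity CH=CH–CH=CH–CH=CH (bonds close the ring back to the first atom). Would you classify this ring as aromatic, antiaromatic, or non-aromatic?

Aromatic

All ring atoms are sp² and supply a p orbital to the ring (every atom in a ring double bond is sp² and brings one electron to the p orbital); the conjugation is uninterrupted.
Counting π electrons: 3 × 2 = 6 from the 3 double-bond units.
6 = 4(1) + 2, which satisfies Hückel's 4n+2 rule.
(The species described is benzene.)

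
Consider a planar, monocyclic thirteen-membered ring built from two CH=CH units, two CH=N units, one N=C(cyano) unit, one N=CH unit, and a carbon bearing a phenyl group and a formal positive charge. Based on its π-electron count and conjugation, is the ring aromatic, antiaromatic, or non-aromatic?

Antiaromatic

Every ring atom contributes a p orbital perpendicular to the ring (each doubly-bonded ring atom is sp² with one p-orbital electron; each sp² =N– keeps its lone pair in-plane and puts one electron into the π system; the carbocation has an empty p orbital), so the π system is cyclic and fully conjugated.
Counting π electrons: 6 × 2 = 12 from the double-bond units + 0 from the C(phenyl)(+) atom = 12.
12 is a 4n count (n = 3), so the planar conjugated ring is antiaromatic.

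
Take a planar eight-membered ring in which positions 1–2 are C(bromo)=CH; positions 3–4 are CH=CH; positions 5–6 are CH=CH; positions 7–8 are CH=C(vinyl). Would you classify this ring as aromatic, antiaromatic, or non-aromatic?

Antiaromatic

The p orbitals form a continuous loop: the double-bond atoms are sp², each contributing one p electron. The ring is fully conjugated.
Adding the contributions, 4 × 2 = 8 from the 4 double-bond units.
8 is a 4n count (n = 2), so the planar conjugated ring is antiaromatic.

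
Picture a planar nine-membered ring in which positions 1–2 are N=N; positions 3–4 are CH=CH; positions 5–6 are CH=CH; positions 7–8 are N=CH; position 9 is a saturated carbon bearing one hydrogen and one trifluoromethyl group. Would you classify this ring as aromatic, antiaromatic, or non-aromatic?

Because that saturated carbon is sp³ and has no p orbital in the ring π system at the CH(trifluoromethyl) position, the π system cannot extend all the way around the ring.
A ring that is not fully conjugated cannot be aromatic or antiaromatic regardless of its π-electron count.

Non-aromatic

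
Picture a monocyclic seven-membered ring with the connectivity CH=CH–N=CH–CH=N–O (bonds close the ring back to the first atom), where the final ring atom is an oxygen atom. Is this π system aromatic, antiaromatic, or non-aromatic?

Antiaromatic

All ring atoms are sp² and supply a p orbital to the ring (the double-bond atoms are sp², each contributing one p electron; each =N– nitrogen is pyridine-type (lone pair in the sp² plane, one electron in the p orbital); the oxygen donates one lone pair from its p orbital); the conjugation is uninterrupted.
Adding the contributions, 3 × 2 = 6 from the double-bond units + 2 from the O atom = 8.
8 is a 4n count (n = 2), so the planar conjugated ring is antiaromatic.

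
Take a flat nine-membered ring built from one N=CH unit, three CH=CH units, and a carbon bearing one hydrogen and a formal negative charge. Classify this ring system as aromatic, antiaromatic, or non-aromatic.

Every ring atom contributes a p orbital perpendicular to the ring (every atom in a ring double bond is sp² and brings one electron to the p orbital; each sp² =N– keeps its lone pair in-plane and puts one electron into the π system; the carbanion's lone pair occupies the p orbital), so the π system is cyclic and fully conjugated.
Adding the contributions, 4 × 2 = 8 from the double-bond units + 2 from the CH(-) atom = 10.
10 = 4(2) + 2, which satisfies Hückel's 4n+2 rule.

Aromatic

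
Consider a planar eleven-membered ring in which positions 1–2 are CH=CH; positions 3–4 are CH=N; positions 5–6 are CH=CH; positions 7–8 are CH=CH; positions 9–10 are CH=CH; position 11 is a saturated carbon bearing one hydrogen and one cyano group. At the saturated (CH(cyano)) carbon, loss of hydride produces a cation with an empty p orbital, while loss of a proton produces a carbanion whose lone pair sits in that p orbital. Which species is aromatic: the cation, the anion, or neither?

The cation

Once that carbon is sp², every ring atom has a p orbital and both ions are fully conjugated.
Cation: 5 × 2 + 0 = 10 π electrons → 4(2)+2, aromatic.
Anion: 5 × 2 + 2 = 12 π electrons → 4(3), antiaromatic.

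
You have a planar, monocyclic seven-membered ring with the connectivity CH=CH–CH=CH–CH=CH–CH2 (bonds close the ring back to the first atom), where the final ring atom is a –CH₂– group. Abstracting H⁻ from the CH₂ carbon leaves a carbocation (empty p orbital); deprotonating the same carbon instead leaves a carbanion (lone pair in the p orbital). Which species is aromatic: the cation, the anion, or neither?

The cation

Both ions have a continuous loop of p orbitals — each ring atom is sp².
Cation: 3 × 2 + 0 = 6 π electrons → 4(1)+2, aromatic.
Anion: 3 × 2 + 2 = 8 π electrons → 4(2), antiaromatic.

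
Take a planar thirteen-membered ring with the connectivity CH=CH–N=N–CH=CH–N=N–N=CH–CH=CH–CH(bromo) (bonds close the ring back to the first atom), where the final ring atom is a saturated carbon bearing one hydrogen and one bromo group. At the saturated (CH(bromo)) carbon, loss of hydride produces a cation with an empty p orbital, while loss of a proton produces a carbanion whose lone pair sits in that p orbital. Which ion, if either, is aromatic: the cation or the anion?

Both ions have a continuous loop of p orbitals — each ring atom is sp².
Cation: 6 × 2 + 0 = 12 π electrons → 4(3), antiaromatic.
Anion: 6 × 2 + 2 = 14 π electrons → 4(3)+2, aromatic.

The anion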